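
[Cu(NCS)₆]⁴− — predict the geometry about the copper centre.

octahedral

Ligand charges: each isothiocyanate is −1. With an overall charge of −4 the copper centre must be in the +2 oxidation state.
Copper is a group-11 element; Cu(II) is therefore d⁹.
With 6 monodentate ligands the coordination number is 6.
Six donors around a single metal centre give an octahedral coordination sphere.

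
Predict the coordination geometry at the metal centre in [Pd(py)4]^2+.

Ligand charges: pyridine is neutral. With an overall charge of +2 the palladium centre must be in the +2 oxidation state.
Palladium is a group-10 element; Pd(II) is therefore d⁸.
Coordination number: 4.
A 4d d⁸ ion has a large crystal-field splitting; square planar leaves the high-energy d_{x²−y²} orbital empty and maximises CFSE.

square planar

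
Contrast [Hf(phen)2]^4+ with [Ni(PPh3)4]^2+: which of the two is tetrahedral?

For [Hf(phen)2]^4+: 1,10-phenanthroline is neutral; balancing the +4 overall charge requires Hf(IV). Group 4 minus oxidation state 4 gives a d⁰ configuration. A d⁰ ion has no crystal-field stabilisation preference between square planar and tetrahedral, so four ligands adopt the sterically favoured tetrahedral geometry. → tetrahedral.
For [Ni(PPh3)4]^2+: Summing ligand charges against the +2 overall charge gives an oxidation state of +2 for nickel. Ni sits in group 10, so the d-electron count is 10 − 2 = 8. Triphenylphosphine is a strong-field ligand (high in the spectrochemical series). A 3d d⁸ ion with strong-field ligands gains enough CFSE to favour square planar over tetrahedral. → square planar.

[Hf(phen)2]^4+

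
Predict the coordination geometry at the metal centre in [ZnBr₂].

linear

Ligand charges: each bromide is −1. With an overall charge of 0 the zinc centre must be in the +2 oxidation state.
Group 12 minus oxidation state 2 gives a d¹⁰ configuration.
Coordination number: 2.
A d¹⁰ ion with only two ligands adopts a linear arrangement (sp hybridisation; no CFSE preference).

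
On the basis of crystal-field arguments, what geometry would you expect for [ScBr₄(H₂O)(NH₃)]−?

Each bromide is −1; water is neutral; ammonia is neutral; balancing the −1 overall charge requires Sc(III).
Sc sits in group 3, so the d-electron count is 3 − 3 = 0.
With 6 monodentate ligands the coordination number is 6.
Six donors around a single metal centre give an octahedral coordination sphere.

octahedral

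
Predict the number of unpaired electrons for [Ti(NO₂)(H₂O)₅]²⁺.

1

Ligand charges: each nitro (N-bound nitrite) is −1; water is neutral. With an overall charge of +2 the titanium centre must be in the +3 oxidation state.
Ti sits in group 4, so the d-electron count is 4 − 3 = 1.
In an octahedral field the d¹ configuration is t₂g¹e_g⁰ (only one arrangement possible), giving 1 unpaired electron.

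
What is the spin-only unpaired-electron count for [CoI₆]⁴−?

3 unpaired electrons

Ligand charges: each iodide is −1. With an overall charge of −4 the cobalt centre must be in the +2 oxidation state.
Group 9 minus oxidation state 2 gives a d⁷ configuration.
The spin state decides the count: Iodide is a weak-field ligand for a first-row metal, so the complex is high-spin.
An octahedral high-spin d⁷ ion is t₂g⁵e_g², giving 3 unpaired electrons.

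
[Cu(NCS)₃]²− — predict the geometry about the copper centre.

trigonal planar

Summing ligand charges against the −2 overall charge gives an oxidation state of +1 for copper.
Group 11 minus oxidation state 1 gives a d¹⁰ configuration.
Coordination number: 3.
Three ligands around a d¹⁰ centre minimise repulsion in a trigonal-planar arrangement.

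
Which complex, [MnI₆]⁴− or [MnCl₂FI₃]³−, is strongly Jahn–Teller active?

[MnCl₂FI₃]³−

[MnI₆]⁴−: Each iodide is −1; balancing the −4 overall charge requires Mn(II). Mn sits in group 7, so the d-electron count is 7 − 2 = 5. Iodide is a weak-field ligand for a first-row metal, so the complex is high-spin. The d⁵ configuration leaves the e_g set evenly filled (or empty) — no strong Jahn–Teller driving force.
[MnCl₂FI₃]³−: Each chloride is −1; each fluoride is −1; each iodide is −1; balancing the −3 overall charge requires Mn(III). Manganese is a group-7 element; Mn(III) is therefore d⁴. Chloride, fluoride, and iodide are weak-field ligands for a first-row metal, so the complex is high-spin. The t₂g³e_g¹ (high-spin) configuration has an unevenly filled e_g set; the Jahn–Teller theorem predicts a tetragonal distortion (typically axial elongation) to lift the degeneracy.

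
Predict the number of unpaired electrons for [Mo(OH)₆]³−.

3

Summing ligand charges against the −3 overall charge gives an oxidation state of +3 for molybdenum.
Group 6 minus oxidation state 3 gives a d³ configuration.
In an octahedral field the d³ configuration is t₂g³e_g⁰ (only one arrangement possible), giving 3 unpaired electrons.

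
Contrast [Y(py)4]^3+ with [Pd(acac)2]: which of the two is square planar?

For [Y(py)4]^3+: Pyridine is neutral; balancing the +3 overall charge requires Y(III). Group 3 minus oxidation state 3 gives a d⁰ configuration. A d⁰ ion has no crystal-field stabilisation preference between square planar and tetrahedral, so four ligands adopt the sterically favoured tetrahedral geometry. → tetrahedral.
For [Pd(acac)2]: Each acetylacetonate is −1; balancing the 0 overall charge requires Pd(II). Pd sits in group 10, so the d-electron count is 10 − 2 = 8. A 4d d⁸ ion has a large crystal-field splitting; square planar leaves the high-energy d_{x²−y²} orbital empty and maximises CFSE. → square planar.

[Pd(acac)2]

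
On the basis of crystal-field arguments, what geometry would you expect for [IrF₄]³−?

Each fluoride is −1; balancing the −3 overall charge requires Ir(I).
Iridium is a group-9 element; Ir(I) is therefore d⁸.
With 4 monodentate ligands the coordination number is 4.
A 5d d⁸ ion has a large crystal-field splitting; square planar leaves the high-energy d_{x²−y²} orbital empty and maximises CFSE.

square planar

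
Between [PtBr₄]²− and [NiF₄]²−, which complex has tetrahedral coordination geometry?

For [PtBr₄]²−: Ligand charges: each bromide is −1. With an overall charge of −2 the platinum centre must be in the +2 oxidation state. Pt sits in group 10, so the d-electron count is 10 − 2 = 8. A 5d d⁸ ion has a large crystal-field splitting; square planar leaves the high-energy d_{x²−y²} orbital empty and maximises CFSE. → square planar.
For [NiF₄]²−: Ligand charges: each fluoride is −1. With an overall charge of −2 the nickel centre must be in the +2 oxidation state. Ni sits in group 10, so the d-electron count is 10 − 2 = 8. Fluoride is a weak-field ligand. With weak-field ligands the CFSE gain from square planar is small, so a 3d d⁸ ion takes the sterically preferred tetrahedral geometry. → tetrahedral.

[NiF₄]²−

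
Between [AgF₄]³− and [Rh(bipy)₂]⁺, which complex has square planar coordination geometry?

For [AgF₄]³−: Each fluoride is −1; balancing the −3 overall charge requires Ag(I). Silver is a group-11 element; Ag(I) is therefore d¹⁰. A d¹⁰ ion has no crystal-field stabilisation preference between square planar and tetrahedral, so four ligands adopt the sterically favoured tetrahedral geometry. → tetrahedral.
For [Rh(bipy)₂]⁺: Ligand charges: 2,2′-bipyridine is neutral. With an overall charge of +1 the rhodium centre must be in the +1 oxidation state. Rh sits in group 9, so the d-electron count is 9 − 1 = 8. A 4d d⁸ ion has a large crystal-field splitting; square planar leaves the high-energy d_{x²−y²} orbital empty and maximises CFSE. → square planar.

[Rh(bipy)₂]⁺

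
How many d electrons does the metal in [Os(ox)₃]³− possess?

d5

Each oxalate is −2; balancing the −3 overall charge requires Os(III).
Group 8 minus oxidation state 3 gives a d⁵ configuration.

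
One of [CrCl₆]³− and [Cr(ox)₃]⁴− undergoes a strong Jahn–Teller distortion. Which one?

[Cr(ox)₃]⁴−

[CrCl₆]³−: Ligand charges: each chloride is −1. With an overall charge of −3 the chromium centre must be in the +3 oxidation state. Group 6 minus oxidation state 3 gives a d³ configuration. The d³ configuration leaves the e_g set evenly filled (or empty) — no strong Jahn–Teller driving force.
[Cr(ox)₃]⁴−: Summing ligand charges against the −4 overall charge gives an oxidation state of +2 for chromium. Cr sits in group 6, so the d-electron count is 6 − 2 = 4. Oxalate is a weak-field ligand for a first-row metal, so the complex is high-spin. The t₂g³e_g¹ (high-spin) configuration has an unevenly filled e_g set; the Jahn–Teller theorem predicts a tetragonal distortion (typically axial elongation) to lift the degeneracy.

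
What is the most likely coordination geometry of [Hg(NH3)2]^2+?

linear

Summing ligand charges against the +2 overall charge gives an oxidation state of +2 for mercury.
Hg sits in group 12, so the d-electron count is 12 − 2 = 10.
Coordination number: 2.
A d¹⁰ ion with only two ligands adopts a linear arrangement (sp hybridisation; no CFSE preference).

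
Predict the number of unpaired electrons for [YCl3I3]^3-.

0 unpaired electrons

Summing ligand charges against the −3 overall charge gives an oxidation state of +3 for yttrium.
Group 3 minus oxidation state 3 gives a d⁰ configuration.
In an octahedral field the d⁰ configuration is t₂g⁰e_g⁰, giving 0 unpaired electrons.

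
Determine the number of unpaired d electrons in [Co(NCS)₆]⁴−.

3

Summing ligand charges against the −4 overall charge gives an oxidation state of +2 for cobalt.
Co sits in group 9, so the d-electron count is 9 − 2 = 7.
The spin state decides the count: Isothiocyanate is a weak-field ligand for a first-row metal, so the complex is high-spin.
An octahedral high-spin d⁷ ion is t₂g⁵e_g², giving 3 unpaired electrons.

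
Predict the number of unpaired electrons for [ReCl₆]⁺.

0 unpaired electrons

Ligand charges: each chloride is −1. With an overall charge of +1 the rhenium centre must be in the +7 oxidation state.
Re sits in group 7, so the d-electron count is 7 − 7 = 0.
In an octahedral field the d⁰ configuration is t₂g⁰e_g⁰, giving 0 unpaired electrons.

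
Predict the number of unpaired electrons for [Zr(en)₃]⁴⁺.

0

Summing ligand charges against the +4 overall charge gives an oxidation state of +4 for zirconium.
Group 4 minus oxidation state 4 gives a d⁰ configuration.
Counting donor atoms: 3×ethylenediamine (bidentate) → 6 donors. Coordination number = 6.
In an octahedral field the d⁰ configuration is t₂g⁰e_g⁰, giving 0 unpaired electrons.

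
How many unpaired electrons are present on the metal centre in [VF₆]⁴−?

3 unpaired electrons

Ligand charges: each fluoride is −1. With an overall charge of −4 the vanadium centre must be in the +2 oxidation state.
Group 5 minus oxidation state 2 gives a d³ configuration.
In an octahedral field the d³ configuration is t₂g³e_g⁰ (only one arrangement possible), giving 3 unpaired electrons.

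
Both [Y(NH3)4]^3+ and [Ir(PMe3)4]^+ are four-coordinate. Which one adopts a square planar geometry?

For [Y(NH3)4]^3+: Ligand charges: ammonia is neutral. With an overall charge of +3 the yttrium centre must be in the +3 oxidation state. Yttrium is a group-3 element; Y(III) is therefore d⁰. A d⁰ ion has no crystal-field stabilisation preference between square planar and tetrahedral, so four ligands adopt the sterically favoured tetrahedral geometry. → tetrahedral.
For [Ir(PMe3)4]^+: Trimethylphosphine is neutral; balancing the +1 overall charge requires Ir(I). Group 9 minus oxidation state 1 gives a d⁸ configuration. A 5d d⁸ ion has a large crystal-field splitting; square planar leaves the high-energy d_{x²−y²} orbital empty and maximises CFSE. → square planar.

[Ir(PMe3)4]^+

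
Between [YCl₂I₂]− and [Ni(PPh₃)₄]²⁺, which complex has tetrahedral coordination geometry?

[YCl₂I₂]−

For [YCl₂I₂]−: Summing ligand charges against the −1 overall charge gives an oxidation state of +3 for yttrium. Yttrium is a group-3 element; Y(III) is therefore d⁰. A d⁰ ion has no crystal-field stabilisation preference between square planar and tetrahedral, so four ligands adopt the sterically favoured tetrahedral geometry. → tetrahedral.
For [Ni(PPh₃)₄]²⁺: Triphenylphosphine is neutral; balancing the +2 overall charge requires Ni(II). Nickel is a group-10 element; Ni(II) is therefore d⁸. Triphenylphosphine is a strong-field ligand (high in the spectrochemical series). A 3d d⁸ ion with strong-field ligands gains enough CFSE to favour square planar over tetrahedral. → square planar.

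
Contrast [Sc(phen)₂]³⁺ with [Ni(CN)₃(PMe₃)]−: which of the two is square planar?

[Ni(CN)₃(PMe₃)]−

For [Sc(phen)₂]³⁺: Ligand charges: 1,10-phenanthroline is neutral. With an overall charge of +3 the scandium centre must be in the +3 oxidation state. Group 3 minus oxidation state 3 gives a d⁰ configuration. A d⁰ ion has no crystal-field stabilisation preference between square planar and tetrahedral, so four ligands adopt the sterically favoured tetrahedral geometry. → tetrahedral.
For [Ni(CN)₃(PMe₃)]−: Each cyanide is −1; trimethylphosphine is neutral; balancing the −1 overall charge requires Ni(II). Ni sits in group 10, so the d-electron count is 10 − 2 = 8. Cyanide and trimethylphosphine are strong-field ligands (high in the spectrochemical series). A 3d d⁸ ion with strong-field ligands gains enough CFSE to favour square planar over tetrahedral. → square planar.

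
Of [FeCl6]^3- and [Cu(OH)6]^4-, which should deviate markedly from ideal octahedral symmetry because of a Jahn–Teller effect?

[FeCl6]^3-: Summing ligand charges against the −3 overall charge gives an oxidation state of +3 for iron. Iron is a group-8 element; Fe(III) is therefore d⁵. Chloride is a weak-field ligand for a first-row metal, so the complex is high-spin. The d⁵ configuration leaves the e_g set evenly filled (or empty) — no strong Jahn–Teller driving force.
[Cu(OH)6]^4-: Ligand charges: each hydroxide is −1. With an overall charge of −4 the copper centre must be in the +2 oxidation state. Group 11 minus oxidation state 2 gives a d⁹ configuration. The t₂g⁶e_g³ configuration has an unevenly filled e_g set; the Jahn–Teller theorem predicts a tetragonal distortion (typically axial elongation) to lift the degeneracy.

[Cu(OH)6]^4-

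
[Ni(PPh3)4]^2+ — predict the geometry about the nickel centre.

Triphenylphosphine is neutral; balancing the +2 overall charge requires Ni(II).
Group 10 minus oxidation state 2 gives a d⁸ configuration.
With 4 monodentate ligands the coordination number is 4.
Triphenylphosphine is a strong-field ligand (high in the spectrochemical series).
A 3d d⁸ ion with strong-field ligands gains enough CFSE to favour square planar over tetrahedral.

square planar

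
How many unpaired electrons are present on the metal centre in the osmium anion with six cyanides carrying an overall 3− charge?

1

Summing ligand charges against the −3 overall charge gives an oxidation state of +3 for osmium.
Group 8 minus oxidation state 3 gives a d⁵ configuration.
The spin state decides the count: a 5d ion has a large Δₒ and is invariably low-spin.
An octahedral low-spin d⁵ ion is t₂g⁵e_g⁰, giving 1 unpaired electron.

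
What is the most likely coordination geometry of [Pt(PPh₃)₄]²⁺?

Summing ligand charges against the +2 overall charge gives an oxidation state of +2 for platinum.
Platinum is a group-10 element; Pt(II) is therefore d⁸.
Coordination number: 4.
A 5d d⁸ ion has a large crystal-field splitting; square planar leaves the high-energy d_{x²−y²} orbital empty and maximises CFSE.

square planar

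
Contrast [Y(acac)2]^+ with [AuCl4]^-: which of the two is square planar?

For [Y(acac)2]^+: Summing ligand charges against the +1 overall charge gives an oxidation state of +3 for yttrium. Yttrium is a group-3 element; Y(III) is therefore d⁰. A d⁰ ion has no crystal-field stabilisation preference between square planar and tetrahedral, so four ligands adopt the sterically favoured tetrahedral geometry. → tetrahedral.
For [AuCl4]^-: Summing ligand charges against the −1 overall charge gives an oxidation state of +3 for gold. Group 11 minus oxidation state 3 gives a d⁸ configuration. A 5d d⁸ ion has a large crystal-field splitting; square planar leaves the high-energy d_{x²−y²} orbital empty and maximises CFSE. → square planar.

[AuCl4]^-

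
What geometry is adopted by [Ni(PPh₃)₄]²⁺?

square planar

Summing ligand charges against the +2 overall charge gives an oxidation state of +2 for nickel.
Group 10 minus oxidation state 2 gives a d⁸ configuration.
Coordination number: 4.
Triphenylphosphine is a strong-field ligand (high in the spectrochemical series).
A 3d d⁸ ion with strong-field ligands gains enough CFSE to favour square planar over tetrahedral.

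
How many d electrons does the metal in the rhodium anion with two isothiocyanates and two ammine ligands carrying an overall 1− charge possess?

d8

Each isothiocyanate is −1; ammonia is neutral; balancing the −1 overall charge requires Rh(I).
Rhodium is a group-9 element; Rh(I) is therefore d⁸.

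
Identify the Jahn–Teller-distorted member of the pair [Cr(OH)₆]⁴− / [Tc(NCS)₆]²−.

[Cr(OH)₆]⁴−: Each hydroxide is −1; balancing the −4 overall charge requires Cr(II). Cr sits in group 6, so the d-electron count is 6 − 2 = 4. Hydroxide is a weak-field ligand for a first-row metal, so the complex is high-spin. The t₂g³e_g¹ (high-spin) configuration has an unevenly filled e_g set; the Jahn–Teller theorem predicts a tetragonal distortion (typically axial elongation) to lift the degeneracy.
[Tc(NCS)₆]²−: Each isothiocyanate is −1; balancing the −2 overall charge requires Tc(IV). Tc sits in group 7, so the d-electron count is 7 − 4 = 3. The d³ configuration leaves the e_g set evenly filled (or empty) — no strong Jahn–Teller driving force.

[Cr(OH)₆]⁴−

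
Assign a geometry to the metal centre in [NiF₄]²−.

Each fluoride is −1; balancing the −2 overall charge requires Ni(II).
Nickel is a group-10 element; Ni(II) is therefore d⁸.
Coordination number: 4.
Fluoride is a weak-field ligand.
With weak-field ligands the CFSE gain from square planar is small, so a 3d d⁸ ion takes the sterically preferred tetrahedral geometry.

tetrahedral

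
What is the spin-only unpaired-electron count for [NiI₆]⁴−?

Ligand charges: each iodide is −1. With an overall charge of −4 the nickel centre must be in the +2 oxidation state.
Ni sits in group 10, so the d-electron count is 10 − 2 = 8.
In an octahedral field the d⁸ configuration is t₂g⁶e_g² (only one arrangement possible), giving 2 unpaired electrons.

2 unpaired electrons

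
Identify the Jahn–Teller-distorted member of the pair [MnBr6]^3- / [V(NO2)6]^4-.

[MnBr6]^3-

[MnBr6]^3-: Summing ligand charges against the −3 overall charge gives an oxidation state of +3 for manganese. Mn sits in group 7, so the d-electron count is 7 − 3 = 4. Bromide is a weak-field ligand for a first-row metal, so the complex is high-spin. The t₂g³e_g¹ (high-spin) configuration has an unevenly filled e_g set; the Jahn–Teller theorem predicts a tetragonal distortion (typically axial elongation) to lift the degeneracy.
[V(NO2)6]^4-: Ligand charges: each nitro (N-bound nitrite) is −1. With an overall charge of −4 the vanadium centre must be in the +2 oxidation state. Group 5 minus oxidation state 2 gives a d³ configuration. The d³ configuration leaves the e_g set evenly filled (or empty) — no strong Jahn–Teller driving force.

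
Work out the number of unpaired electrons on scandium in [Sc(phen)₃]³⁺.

Ligand charges: 1,10-phenanthroline is neutral. With an overall charge of +3 the scandium centre must be in the +3 oxidation state.
Group 3 minus oxidation state 3 gives a d⁰ configuration.
Counting donor atoms: 3×1,10-phenanthroline (bidentate) → 6 donors. Coordination number = 6.
In an octahedral field the d⁰ configuration is t₂g⁰e_g⁰, giving 0 unpaired electrons.

0 unpaired electrons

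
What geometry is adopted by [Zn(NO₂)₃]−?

trigonal planar

Ligand charges: each nitro (N-bound nitrite) is −1. With an overall charge of −1 the zinc centre must be in the +2 oxidation state.
Zn sits in group 12, so the d-electron count is 12 − 2 = 10.
Coordination number: 3.
Three ligands around a d¹⁰ centre minimise repulsion in a trigonal-planar arrangement.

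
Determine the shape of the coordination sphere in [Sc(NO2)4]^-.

tetrahedral

Each nitro (N-bound nitrite) is −1; balancing the −1 overall charge requires Sc(III).
Sc sits in group 3, so the d-electron count is 3 − 3 = 0.
Coordination number: 4.
A d⁰ ion has no crystal-field stabilisation preference between square planar and tetrahedral, so four ligands adopt the sterically favoured tetrahedral geometry.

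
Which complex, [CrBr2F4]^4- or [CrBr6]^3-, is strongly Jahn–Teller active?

[CrBr2F4]^4-

[CrBr2F4]^4-: Summing ligand charges against the −4 overall charge gives an oxidation state of +2 for chromium. Cr sits in group 6, so the d-electron count is 6 − 2 = 4. Bromide and fluoride are weak-field ligands for a first-row metal, so the complex is high-spin. The t₂g³e_g¹ (high-spin) configuration has an unevenly filled e_g set; the Jahn–Teller theorem predicts a tetragonal distortion (typically axial elongation) to lift the degeneracy.
[CrBr6]^3-: Each bromide is −1; balancing the −3 overall charge requires Cr(III). Cr sits in group 6, so the d-electron count is 6 − 3 = 3. The d³ configuration leaves the e_g set evenly filled (or empty) — no strong Jahn–Teller driving force.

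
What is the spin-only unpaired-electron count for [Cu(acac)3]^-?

Ligand charges: each acetylacetonate is −1. With an overall charge of −1 the copper centre must be in the +2 oxidation state.
Cu sits in group 11, so the d-electron count is 11 − 2 = 9.
Counting donor atoms: 3×acetylacetonate (bidentate) → 6 donors. Coordination number = 6.
In an octahedral field the d⁹ configuration is t₂g⁶e_g³ (only one arrangement possible), giving 1 unpaired electron.

1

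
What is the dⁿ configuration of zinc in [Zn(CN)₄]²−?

d10

Summing ligand charges against the −2 overall charge gives an oxidation state of +2 for zinc.
Group 12 minus oxidation state 2 gives a d¹⁰ configuration.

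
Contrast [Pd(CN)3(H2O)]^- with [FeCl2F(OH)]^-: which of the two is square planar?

[Pd(CN)3(H2O)]^-

For [Pd(CN)3(H2O)]^-: Each cyanide is −1; water is neutral; balancing the −1 overall charge requires Pd(II). Palladium is a group-10 element; Pd(II) is therefore d⁸. A 4d d⁸ ion has a large crystal-field splitting; square planar leaves the high-energy d_{x²−y²} orbital empty and maximises CFSE. → square planar.
For [FeCl2F(OH)]^-: Each chloride is −1; each fluoride is −1; each hydroxide is −1; balancing the −1 overall charge requires Fe(III). Fe sits in group 8, so the d-electron count is 8 − 3 = 5. A high-spin d⁵ ion has zero CFSE in either geometry, so four ligands adopt the sterically favoured tetrahedral geometry. → tetrahedral.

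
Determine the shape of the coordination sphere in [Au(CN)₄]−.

square planar

Each cyanide is −1; balancing the −1 overall charge requires Au(III).
Au sits in group 11, so the d-electron count is 11 − 3 = 8.
With 4 monodentate ligands the coordination number is 4.
A 5d d⁸ ion has a large crystal-field splitting; square planar leaves the high-energy d_{x²−y²} orbital empty and maximises CFSE.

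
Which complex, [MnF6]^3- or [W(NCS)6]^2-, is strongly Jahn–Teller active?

[MnF6]^3-

[MnF6]^3-: Summing ligand charges against the −3 overall charge gives an oxidation state of +3 for manganese. Manganese is a group-7 element; Mn(III) is therefore d⁴. Fluoride is a weak-field ligand for a first-row metal, so the complex is high-spin. The t₂g³e_g¹ (high-spin) configuration has an unevenly filled e_g set; the Jahn–Teller theorem predicts a tetragonal distortion (typically axial elongation) to lift the degeneracy.
[W(NCS)6]^2-: Ligand charges: each isothiocyanate is −1. With an overall charge of −2 the tungsten centre must be in the +4 oxidation state. Tungsten is a group-6 element; W(IV) is therefore d². The d² configuration leaves the e_g set evenly filled (or empty) — no strong Jahn–Teller driving force.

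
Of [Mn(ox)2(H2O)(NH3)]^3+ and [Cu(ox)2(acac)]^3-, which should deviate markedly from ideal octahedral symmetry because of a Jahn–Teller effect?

[Mn(ox)2(H2O)(NH3)]^3+: Each oxalate is −2; water is neutral; ammonia is neutral; balancing the +3 overall charge requires Mn(VII). Mn sits in group 7, so the d-electron count is 7 − 7 = 0. The d⁰ configuration leaves the e_g set evenly filled (or empty) — no strong Jahn–Teller driving force.
[Cu(ox)2(acac)]^3-: Each oxalate is −2; each acetylacetonate is −1; balancing the −3 overall charge requires Cu(II). Copper is a group-11 element; Cu(II) is therefore d⁹. The t₂g⁶e_g³ configuration has an unevenly filled e_g set; the Jahn–Teller theorem predicts a tetragonal distortion (typically axial elongation) to lift the degeneracy.

[Cu(ox)2(acac)]^3-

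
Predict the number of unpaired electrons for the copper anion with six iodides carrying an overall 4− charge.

1 unpaired electron

Ligand charges: each iodide is −1. With an overall charge of −4 the copper centre must be in the +2 oxidation state.
Copper is a group-11 element; Cu(II) is therefore d⁹.
In an octahedral field the d⁹ configuration is t₂g⁶e_g³ (only one arrangement possible), giving 1 unpaired electron.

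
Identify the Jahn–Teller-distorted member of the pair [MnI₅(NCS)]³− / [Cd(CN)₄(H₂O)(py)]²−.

[MnI₅(NCS)]³−

[MnI₅(NCS)]³−: Ligand charges: each iodide is −1; each isothiocyanate is −1. With an overall charge of −3 the manganese centre must be in the +3 oxidation state. Manganese is a group-7 element; Mn(III) is therefore d⁴. Iodide and isothiocyanate are weak-field ligands for a first-row metal, so the complex is high-spin. The t₂g³e_g¹ (high-spin) configuration has an unevenly filled e_g set; the Jahn–Teller theorem predicts a tetragonal distortion (typically axial elongation) to lift the degeneracy.
[Cd(CN)₄(H₂O)(py)]²−: Ligand charges: each cyanide is −1; water is neutral; pyridine is neutral. With an overall charge of −2 the cadmium centre must be in the +2 oxidation state. Cd sits in group 12, so the d-electron count is 12 − 2 = 10. The d¹⁰ configuration leaves the e_g set evenly filled (or empty) — no strong Jahn–Teller driving force.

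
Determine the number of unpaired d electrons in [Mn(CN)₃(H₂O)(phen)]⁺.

Summing ligand charges against the +1 overall charge gives an oxidation state of +4 for manganese.
Group 7 minus oxidation state 4 gives a d³ configuration.
Counting donor atoms: 3×cyanide (monodentate) → 3 donors; 1×water (monodentate) → 1 donor; 1×1,10-phenanthroline (bidentate) → 2 donors. Coordination number = 6.
In an octahedral field the d³ configuration is t₂g³e_g⁰ (only one arrangement possible), giving 3 unpaired electrons.

3 unpaired electrons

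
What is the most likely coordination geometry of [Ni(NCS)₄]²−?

tetrahedral

Each isothiocyanate is −1; balancing the −2 overall charge requires Ni(II).
Ni sits in group 10, so the d-electron count is 10 − 2 = 8.
With 4 monodentate ligands the coordination number is 4.
Isothiocyanate is a weak-field ligand.
With weak-field ligands the CFSE gain from square planar is small, so a 3d d⁸ ion takes the sterically preferred tetrahedral geometry.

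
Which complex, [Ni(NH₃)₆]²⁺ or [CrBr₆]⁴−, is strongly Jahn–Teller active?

[CrBr₆]⁴−

[Ni(NH₃)₆]²⁺: Summing ligand charges against the +2 overall charge gives an oxidation state of +2 for nickel. Group 10 minus oxidation state 2 gives a d⁸ configuration. The d⁸ configuration leaves the e_g set evenly filled (or empty) — no strong Jahn–Teller driving force.
[CrBr₆]⁴−: Ligand charges: each bromide is −1. With an overall charge of −4 the chromium centre must be in the +2 oxidation state. Cr sits in group 6, so the d-electron count is 6 − 2 = 4. Bromide is a weak-field ligand for a first-row metal, so the complex is high-spin. The t₂g³e_g¹ (high-spin) configuration has an unevenly filled e_g set; the Jahn–Teller theorem predicts a tetragonal distortion (typically axial elongation) to lift the degeneracy.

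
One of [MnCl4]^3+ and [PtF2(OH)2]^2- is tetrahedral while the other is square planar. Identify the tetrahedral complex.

[MnCl4]^3+

For [MnCl4]^3+: Summing ligand charges against the +3 overall charge gives an oxidation state of +7 for manganese. Manganese is a group-7 element; Mn(VII) is therefore d⁰. A d⁰ ion has no crystal-field stabilisation preference between square planar and tetrahedral, so four ligands adopt the sterically favoured tetrahedral geometry. → tetrahedral.
For [PtF2(OH)2]^2-: Summing ligand charges against the −2 overall charge gives an oxidation state of +2 for platinum. Platinum is a group-10 element; Pt(II) is therefore d⁸. A 5d d⁸ ion has a large crystal-field splitting; square planar leaves the high-energy d_{x²−y²} orbital empty and maximises CFSE. → square planar.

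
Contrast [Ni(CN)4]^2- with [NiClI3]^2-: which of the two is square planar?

[Ni(CN)4]^2-

For [Ni(CN)4]^2-: Summing ligand charges against the −2 overall charge gives an oxidation state of +2 for nickel. Nickel is a group-10 element; Ni(II) is therefore d⁸. Cyanide is a strong-field ligand (high in the spectrochemical series). A 3d d⁸ ion with strong-field ligands gains enough CFSE to favour square planar over tetrahedral. → square planar.
For [NiClI3]^2-: Ligand charges: each chloride is −1; each iodide is −1. With an overall charge of −2 the nickel centre must be in the +2 oxidation state. Ni sits in group 10, so the d-electron count is 10 − 2 = 8. Chloride and iodide are weak-field ligands. With weak-field ligands the CFSE gain from square planar is small, so a 3d d⁸ ion takes the sterically preferred tetrahedral geometry. → tetrahedral.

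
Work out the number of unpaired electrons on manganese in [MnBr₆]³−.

Summing ligand charges against the −3 overall charge gives an oxidation state of +3 for manganese.
Mn sits in group 7, so the d-electron count is 7 − 3 = 4.
The spin state decides the count: Bromide is a weak-field ligand for a first-row metal, so the complex is high-spin.
An octahedral high-spin d⁴ ion is t₂g³e_g¹, giving 4 unpaired electrons.

4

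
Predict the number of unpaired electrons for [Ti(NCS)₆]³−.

Summing ligand charges against the −3 overall charge gives an oxidation state of +3 for titanium.
Ti sits in group 4, so the d-electron count is 4 − 3 = 1.
In an octahedral field the d¹ configuration is t₂g¹e_g⁰ (only one arrangement possible), giving 1 unpaired electron.

1 unpaired electron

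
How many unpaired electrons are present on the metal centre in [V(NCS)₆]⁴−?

3 unpaired electrons

Ligand charges: each isothiocyanate is −1. With an overall charge of −4 the vanadium centre must be in the +2 oxidation state.
Group 5 minus oxidation state 2 gives a d³ configuration.
In an octahedral field the d³ configuration is t₂g³e_g⁰ (only one arrangement possible), giving 3 unpaired electrons.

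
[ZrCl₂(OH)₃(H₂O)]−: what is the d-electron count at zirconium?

Each chloride is −1; each hydroxide is −1; water is neutral; balancing the −1 overall charge requires Zr(IV).
Zirconium is a group-4 element; Zr(IV) is therefore d⁰.

d0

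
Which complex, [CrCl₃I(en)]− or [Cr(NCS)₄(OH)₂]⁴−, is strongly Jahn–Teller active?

[CrCl₃I(en)]−: Summing ligand charges against the −1 overall charge gives an oxidation state of +3 for chromium. Cr sits in group 6, so the d-electron count is 6 − 3 = 3. The d³ configuration leaves the e_g set evenly filled (or empty) — no strong Jahn–Teller driving force.
[Cr(NCS)₄(OH)₂]⁴−: Each isothiocyanate is −1; each hydroxide is −1; balancing the −4 overall charge requires Cr(II). Cr sits in group 6, so the d-electron count is 6 − 2 = 4. Hydroxide and isothiocyanate are weak-field ligands for a first-row metal, so the complex is high-spin. The t₂g³e_g¹ (high-spin) configuration has an unevenly filled e_g set; the Jahn–Teller theorem predicts a tetragonal distortion (typically axial elongation) to lift the degeneracy.

[Cr(NCS)₄(OH)₂]⁴−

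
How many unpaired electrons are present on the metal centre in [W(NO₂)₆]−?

1

Summing ligand charges against the −1 overall charge gives an oxidation state of +5 for tungsten.
W sits in group 6, so the d-electron count is 6 − 5 = 1.
In an octahedral field the d¹ configuration is t₂g¹e_g⁰ (only one arrangement possible), giving 1 unpaired electron.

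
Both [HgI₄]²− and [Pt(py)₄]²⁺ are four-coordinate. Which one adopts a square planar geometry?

[Pt(py)₄]²⁺

For [HgI₄]²−: Each iodide is −1; balancing the −2 overall charge requires Hg(II). Mercury is a group-12 element; Hg(II) is therefore d¹⁰. A d¹⁰ ion has no crystal-field stabilisation preference between square planar and tetrahedral, so four ligands adopt the sterically favoured tetrahedral geometry. → tetrahedral.
For [Pt(py)₄]²⁺: Summing ligand charges against the +2 overall charge gives an oxidation state of +2 for platinum. Group 10 minus oxidation state 2 gives a d⁸ configuration. A 5d d⁸ ion has a large crystal-field splitting; square planar leaves the high-energy d_{x²−y²} orbital empty and maximises CFSE. → square planar.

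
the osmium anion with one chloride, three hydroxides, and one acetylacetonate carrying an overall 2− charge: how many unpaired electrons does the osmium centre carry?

Ligand charges: each chloride is −1; each hydroxide is −1; each acetylacetonate is −1. With an overall charge of −2 the osmium centre must be in the +3 oxidation state.
Group 8 minus oxidation state 3 gives a d⁵ configuration.
Counting donor atoms: 1×chloride (monodentate) → 1 donor; 3×hydroxide (monodentate) → 3 donors; 1×acetylacetonate (bidentate) → 2 donors. Coordination number = 6.
The spin state decides the count: a 5d ion has a large Δₒ and is invariably low-spin.
An octahedral low-spin d⁵ ion is t₂g⁵e_g⁰, giving 1 unpaired electron.

1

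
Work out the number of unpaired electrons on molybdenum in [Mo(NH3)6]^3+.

Summing ligand charges against the +3 overall charge gives an oxidation state of +3 for molybdenum.
Molybdenum is a group-6 element; Mo(III) is therefore d³.
In an octahedral field the d³ configuration is t₂g³e_g⁰ (only one arrangement possible), giving 3 unpaired electrons.

3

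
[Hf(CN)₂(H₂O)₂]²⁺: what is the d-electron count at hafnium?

Ligand charges: each cyanide is −1; water is neutral. With an overall charge of +2 the hafnium centre must be in the +4 oxidation state.
Hf sits in group 4, so the d-electron count is 4 − 4 = 0.

d⁰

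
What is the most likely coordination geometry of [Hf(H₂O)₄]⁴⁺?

tetrahedral

Water is neutral; balancing the +4 overall charge requires Hf(IV).
Hf sits in group 4, so the d-electron count is 4 − 4 = 0.
With 4 monodentate ligands the coordination number is 4.
A d⁰ ion has no crystal-field stabilisation preference between square planar and tetrahedral, so four ligands adopt the sterically favoured tetrahedral geometry.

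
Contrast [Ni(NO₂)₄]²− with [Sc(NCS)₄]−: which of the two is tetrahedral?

For [Ni(NO₂)₄]²−: Summing ligand charges against the −2 overall charge gives an oxidation state of +2 for nickel. Group 10 minus oxidation state 2 gives a d⁸ configuration. Nitro (N-bound nitrite) is a strong-field ligand (high in the spectrochemical series). A 3d d⁸ ion with strong-field ligands gains enough CFSE to favour square planar over tetrahedral. → square planar.
For [Sc(NCS)₄]−: Each isothiocyanate is −1; balancing the −1 overall charge requires Sc(III). Group 3 minus oxidation state 3 gives a d⁰ configuration. A d⁰ ion has no crystal-field stabilisation preference between square planar and tetrahedral, so four ligands adopt the sterically favoured tetrahedral geometry. → tetrahedral.

[Sc(NCS)₄]−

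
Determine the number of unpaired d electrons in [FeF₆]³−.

Ligand charges: each fluoride is −1. With an overall charge of −3 the iron centre must be in the +3 oxidation state.
Fe sits in group 8, so the d-electron count is 8 − 3 = 5.
The spin state decides the count: Fluoride is a weak-field ligand for a first-row metal, so the complex is high-spin.
An octahedral high-spin d⁵ ion is t₂g³e_g², giving 5 unpaired electrons.

5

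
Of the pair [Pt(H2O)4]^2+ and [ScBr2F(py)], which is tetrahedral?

[ScBr2F(py)]

For [Pt(H2O)4]^2+: Water is neutral; balancing the +2 overall charge requires Pt(II). Platinum is a group-10 element; Pt(II) is therefore d⁸. A 5d d⁸ ion has a large crystal-field splitting; square planar leaves the high-energy d_{x²−y²} orbital empty and maximises CFSE. → square planar.
For [ScBr2F(py)]: Summing ligand charges against the 0 overall charge gives an oxidation state of +3 for scandium. Sc sits in group 3, so the d-electron count is 3 − 3 = 0. A d⁰ ion has no crystal-field stabilisation preference between square planar and tetrahedral, so four ligands adopt the sterically favoured tetrahedral geometry. → tetrahedral.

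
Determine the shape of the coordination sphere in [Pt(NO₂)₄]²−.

Summing ligand charges against the −2 overall charge gives an oxidation state of +2 for platinum.
Pt sits in group 10, so the d-electron count is 10 − 2 = 8.
With 4 monodentate ligands the coordination number is 4.
A 5d d⁸ ion has a large crystal-field splitting; square planar leaves the high-energy d_{x²−y²} orbital empty and maximises CFSE.

square planar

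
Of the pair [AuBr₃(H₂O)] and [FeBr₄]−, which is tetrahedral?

For [AuBr₃(H₂O)]: Each bromide is −1; water is neutral; balancing the 0 overall charge requires Au(III). Group 11 minus oxidation state 3 gives a d⁸ configuration. A 5d d⁸ ion has a large crystal-field splitting; square planar leaves the high-energy d_{x²−y²} orbital empty and maximises CFSE. → square planar.
For [FeBr₄]−: Ligand charges: each bromide is −1. With an overall charge of −1 the iron centre must be in the +3 oxidation state. Group 8 minus oxidation state 3 gives a d⁵ configuration. A high-spin d⁵ ion has zero CFSE in either geometry, so four ligands adopt the sterically favoured tetrahedral geometry. → tetrahedral.

[FeBr₄]−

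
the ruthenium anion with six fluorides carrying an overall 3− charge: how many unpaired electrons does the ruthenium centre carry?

1 unpaired electron

Each fluoride is −1; balancing the −3 overall charge requires Ru(III).
Group 8 minus oxidation state 3 gives a d⁵ configuration.
The spin state decides the count: a 4d ion has a large Δₒ and is invariably low-spin.
An octahedral low-spin d⁵ ion is t₂g⁵e_g⁰, giving 1 unpaired electron.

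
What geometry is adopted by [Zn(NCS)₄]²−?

Each isothiocyanate is −1; balancing the −2 overall charge requires Zn(II).
Zinc is a group-12 element; Zn(II) is therefore d¹⁰.
With 4 monodentate ligands the coordination number is 4.
A d¹⁰ ion has no crystal-field stabilisation preference between square planar and tetrahedral, so four ligands adopt the sterically favoured tetrahedral geometry.

tetrahedral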